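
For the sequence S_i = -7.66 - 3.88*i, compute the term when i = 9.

S_9 = -7.66 + -3.88*9 = -7.66 + -34.92 = -42.58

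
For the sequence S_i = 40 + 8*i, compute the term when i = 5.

S_5 = 40 + 8*5 = 40 + 40 = 80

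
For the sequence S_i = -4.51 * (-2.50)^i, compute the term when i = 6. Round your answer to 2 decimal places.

S_6 = -4.51 * (-2.5)^6 ≈ -4.51 * 244.1406 ≈ -1101.07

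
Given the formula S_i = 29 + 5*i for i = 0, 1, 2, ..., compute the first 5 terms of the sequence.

This is an arithmetic sequence.
i=0: S_0 = 29 + 5*0 = 29
i=1: S_1 = 29 + 5*1 = 34
i=2: S_2 = 29 + 5*2 = 39
i=3: S_3 = 29 + 5*3 = 44
i=4: S_4 = 29 + 5*4 = 49
The first 5 terms are: [29, 34, 39, 44, 49]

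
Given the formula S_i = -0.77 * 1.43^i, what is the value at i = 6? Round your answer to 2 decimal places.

S_6 = -0.77 * 1.43^6 ≈ -0.77 * 8.551 ≈ -6.58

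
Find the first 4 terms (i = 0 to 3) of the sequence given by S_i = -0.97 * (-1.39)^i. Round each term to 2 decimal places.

This is a geometric sequence.
i=0: S_0 = -0.97 * (-1.39)^0 = -0.97
i=1: S_1 = -0.97 * (-1.39)^1 ≈ 1.35
i=2: S_2 = -0.97 * (-1.39)^2 ≈ -1.87
i=3: S_3 = -0.97 * (-1.39)^3 ≈ 2.61
The first 4 terms are: [-0.97, 1.35, -1.87, 2.61]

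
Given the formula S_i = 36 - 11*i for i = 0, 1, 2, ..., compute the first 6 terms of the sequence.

This is an arithmetic sequence.
i=0: S_0 = 36 + -11*0 = 36
i=1: S_1 = 36 + -11*1 = 25
i=2: S_2 = 36 + -11*2 = 14
i=3: S_3 = 36 + -11*3 = 3
i=4: S_4 = 36 + -11*4 = -8
i=5: S_5 = 36 + -11*5 = -19
The first 6 terms are: [36, 25, 14, 3, -8, -19]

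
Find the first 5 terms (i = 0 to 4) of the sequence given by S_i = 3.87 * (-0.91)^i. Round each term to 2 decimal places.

This is a geometric sequence.
i=0: S_0 = 3.87 * (-0.91)^0 = 3.87
i=1: S_1 = 3.87 * (-0.91)^1 ≈ -3.52
i=2: S_2 = 3.87 * (-0.91)^2 ≈ 3.2
i=3: S_3 = 3.87 * (-0.91)^3 ≈ -2.92
i=4: S_4 = 3.87 * (-0.91)^4 ≈ 2.65
The first 5 terms are: [3.87, -3.52, 3.2, -2.92, 2.65]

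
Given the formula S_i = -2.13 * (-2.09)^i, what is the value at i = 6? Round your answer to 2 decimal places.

S_6 = -2.13 * (-2.09)^6 ≈ -2.13 * 83.3446 ≈ -177.52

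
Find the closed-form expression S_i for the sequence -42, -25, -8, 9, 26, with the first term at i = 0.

Check differences: -25 - -42 = 17
-8 - -25 = 17
Common difference d = 17.
First term a = -42.
Formula: S_i = -42 + 17*i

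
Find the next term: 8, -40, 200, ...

Ratios: -40 / 8 = -5.0
This is a geometric sequence with common ratio r = -5.
Next term = 200 * -5 = -1000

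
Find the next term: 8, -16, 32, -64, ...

Ratios: -16 / 8 = -2.0
This is a geometric sequence with common ratio r = -2.
Next term = -64 * -2 = 128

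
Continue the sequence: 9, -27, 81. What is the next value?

Ratios: -27 / 9 = -3.0
This is a geometric sequence with common ratio r = -3.
Next term = 81 * -3 = -243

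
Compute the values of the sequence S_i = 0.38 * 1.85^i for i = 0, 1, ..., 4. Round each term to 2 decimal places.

This is a geometric sequence.
i=0: S_0 = 0.38 * 1.85^0 = 0.38
i=1: S_1 = 0.38 * 1.85^1 ≈ 0.7
i=2: S_2 = 0.38 * 1.85^2 ≈ 1.3
i=3: S_3 = 0.38 * 1.85^3 ≈ 2.41
i=4: S_4 = 0.38 * 1.85^4 ≈ 4.45
The first 5 terms are: [0.38, 0.7, 1.3, 2.41, 4.45]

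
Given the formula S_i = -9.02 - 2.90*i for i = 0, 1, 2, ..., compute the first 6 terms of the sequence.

This is an arithmetic sequence.
i=0: S_0 = -9.02 + -2.9*0 = -9.02
i=1: S_1 = -9.02 + -2.9*1 = -11.92
i=2: S_2 = -9.02 + -2.9*2 = -14.82
i=3: S_3 = -9.02 + -2.9*3 = -17.72
i=4: S_4 = -9.02 + -2.9*4 = -20.62
i=5: S_5 = -9.02 + -2.9*5 = -23.52
The first 6 terms are: [-9.02, -11.92, -14.82, -17.72, -20.62, -23.52]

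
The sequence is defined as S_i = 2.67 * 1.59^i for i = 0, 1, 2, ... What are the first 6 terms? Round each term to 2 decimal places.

This is a geometric sequence.
i=0: S_0 = 2.67 * 1.59^0 = 2.67
i=1: S_1 = 2.67 * 1.59^1 ≈ 4.25
i=2: S_2 = 2.67 * 1.59^2 ≈ 6.75
i=3: S_3 = 2.67 * 1.59^3 ≈ 10.73
i=4: S_4 = 2.67 * 1.59^4 ≈ 17.06
i=5: S_5 = 2.67 * 1.59^5 ≈ 27.13
The first 6 terms are: [2.67, 4.25, 6.75, 10.73, 17.06, 27.13]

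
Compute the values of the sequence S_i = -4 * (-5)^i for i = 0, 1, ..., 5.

This is a geometric sequence.
i=0: S_0 = -4 * (-5)^0 = -4
i=1: S_1 = -4 * (-5)^1 = 20
i=2: S_2 = -4 * (-5)^2 = -100
i=3: S_3 = -4 * (-5)^3 = 500
i=4: S_4 = -4 * (-5)^4 = -2500
i=5: S_5 = -4 * (-5)^5 = 12500
The first 6 terms are: [-4, 20, -100, 500, -2500, 12500]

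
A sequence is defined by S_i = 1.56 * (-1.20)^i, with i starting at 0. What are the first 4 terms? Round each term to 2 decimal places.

This is a geometric sequence.
i=0: S_0 = 1.56 * (-1.2)^0 = 1.56
i=1: S_1 = 1.56 * (-1.2)^1 ≈ -1.87
i=2: S_2 = 1.56 * (-1.2)^2 ≈ 2.25
i=3: S_3 = 1.56 * (-1.2)^3 ≈ -2.7
The first 4 terms are: [1.56, -1.87, 2.25, -2.7]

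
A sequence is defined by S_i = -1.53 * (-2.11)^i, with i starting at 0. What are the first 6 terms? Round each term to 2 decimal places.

This is a geometric sequence.
i=0: S_0 = -1.53 * (-2.11)^0 = -1.53
i=1: S_1 = -1.53 * (-2.11)^1 ≈ 3.23
i=2: S_2 = -1.53 * (-2.11)^2 ≈ -6.81
i=3: S_3 = -1.53 * (-2.11)^3 ≈ 14.37
i=4: S_4 = -1.53 * (-2.11)^4 ≈ -30.33
i=5: S_5 = -1.53 * (-2.11)^5 ≈ 63.99
The first 6 terms are: [-1.53, 3.23, -6.81, 14.37, -30.33, 63.99]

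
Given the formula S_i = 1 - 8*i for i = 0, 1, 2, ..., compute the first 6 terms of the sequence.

This is an arithmetic sequence.
i=0: S_0 = 1 + -8*0 = 1
i=1: S_1 = 1 + -8*1 = -7
i=2: S_2 = 1 + -8*2 = -15
i=3: S_3 = 1 + -8*3 = -23
i=4: S_4 = 1 + -8*4 = -31
i=5: S_5 = 1 + -8*5 = -39
The first 6 terms are: [1, -7, -15, -23, -31, -39]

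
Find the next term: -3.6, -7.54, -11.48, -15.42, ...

Differences: -7.54 - -3.6 = -3.94
This is an arithmetic sequence with common difference d = -3.94.
Next term = -15.42 + -3.94 = -19.36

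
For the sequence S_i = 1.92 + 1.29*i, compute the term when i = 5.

S_5 = 1.92 + 1.29*5 = 1.92 + 6.45 = 8.37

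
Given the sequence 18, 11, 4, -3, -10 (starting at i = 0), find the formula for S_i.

Check differences: 11 - 18 = -7
4 - 11 = -7
Common difference d = -7.
First term a = 18.
Formula: S_i = 18 - 7*i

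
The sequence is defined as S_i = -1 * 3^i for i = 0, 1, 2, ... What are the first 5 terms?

This is a geometric sequence.
i=0: S_0 = -1 * 3^0 = -1
i=1: S_1 = -1 * 3^1 = -3
i=2: S_2 = -1 * 3^2 = -9
i=3: S_3 = -1 * 3^3 = -27
i=4: S_4 = -1 * 3^4 = -81
The first 5 terms are: [-1, -3, -9, -27, -81]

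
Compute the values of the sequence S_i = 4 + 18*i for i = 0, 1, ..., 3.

This is an arithmetic sequence.
i=0: S_0 = 4 + 18*0 = 4
i=1: S_1 = 4 + 18*1 = 22
i=2: S_2 = 4 + 18*2 = 40
i=3: S_3 = 4 + 18*3 = 58
The first 4 terms are: [4, 22, 40, 58]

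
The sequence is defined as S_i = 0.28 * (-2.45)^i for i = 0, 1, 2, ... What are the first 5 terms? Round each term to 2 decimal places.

This is a geometric sequence.
i=0: S_0 = 0.28 * (-2.45)^0 = 0.28
i=1: S_1 = 0.28 * (-2.45)^1 ≈ -0.69
i=2: S_2 = 0.28 * (-2.45)^2 ≈ 1.68
i=3: S_3 = 0.28 * (-2.45)^3 ≈ -4.12
i=4: S_4 = 0.28 * (-2.45)^4 ≈ 10.09
The first 5 terms are: [0.28, -0.69, 1.68, -4.12, 10.09]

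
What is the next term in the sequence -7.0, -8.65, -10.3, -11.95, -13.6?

Differences: -8.65 - -7.0 = -1.65
This is an arithmetic sequence with common difference d = -1.65.
Next term = -13.6 + -1.65 = -15.25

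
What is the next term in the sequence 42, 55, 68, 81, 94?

Differences: 55 - 42 = 13
This is an arithmetic sequence with common difference d = 13.
Next term = 94 + 13 = 107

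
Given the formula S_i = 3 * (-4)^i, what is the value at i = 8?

S_8 = 3 * (-4)^8 = 3 * 65536 = 196608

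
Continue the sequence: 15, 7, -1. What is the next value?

Differences: 7 - 15 = -8
This is an arithmetic sequence with common difference d = -8.
Next term = -1 + -8 = -9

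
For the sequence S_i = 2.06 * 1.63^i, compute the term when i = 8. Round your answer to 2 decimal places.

S_8 = 2.06 * 1.63^8 ≈ 2.06 * 49.8311 ≈ 102.65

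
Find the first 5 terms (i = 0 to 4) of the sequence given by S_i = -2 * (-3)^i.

This is a geometric sequence.
i=0: S_0 = -2 * (-3)^0 = -2
i=1: S_1 = -2 * (-3)^1 = 6
i=2: S_2 = -2 * (-3)^2 = -18
i=3: S_3 = -2 * (-3)^3 = 54
i=4: S_4 = -2 * (-3)^4 = -162
The first 5 terms are: [-2, 6, -18, 54, -162]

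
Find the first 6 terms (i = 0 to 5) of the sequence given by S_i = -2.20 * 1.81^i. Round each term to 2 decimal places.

This is a geometric sequence.
i=0: S_0 = -2.2 * 1.81^0 = -2.2
i=1: S_1 = -2.2 * 1.81^1 ≈ -3.98
i=2: S_2 = -2.2 * 1.81^2 ≈ -7.21
i=3: S_3 = -2.2 * 1.81^3 ≈ -13.05
i=4: S_4 = -2.2 * 1.81^4 ≈ -23.61
i=5: S_5 = -2.2 * 1.81^5 ≈ -42.74
The first 6 terms are: [-2.2, -3.98, -7.21, -13.05, -23.61, -42.74]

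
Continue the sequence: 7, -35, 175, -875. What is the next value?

Ratios: -35 / 7 = -5.0
This is a geometric sequence with common ratio r = -5.
Next term = -875 * -5 = 4375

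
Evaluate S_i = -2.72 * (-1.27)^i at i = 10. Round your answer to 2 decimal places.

S_10 = -2.72 * (-1.27)^10 ≈ -2.72 * 10.9153 ≈ -29.69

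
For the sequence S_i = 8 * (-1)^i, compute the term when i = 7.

S_7 = 8 * (-1)^7 = 8 * -1 = -8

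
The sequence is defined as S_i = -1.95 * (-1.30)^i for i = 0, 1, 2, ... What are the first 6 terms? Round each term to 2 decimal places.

This is a geometric sequence.
i=0: S_0 = -1.95 * (-1.3)^0 = -1.95
i=1: S_1 = -1.95 * (-1.3)^1 ≈ 2.54
i=2: S_2 = -1.95 * (-1.3)^2 ≈ -3.3
i=3: S_3 = -1.95 * (-1.3)^3 ≈ 4.28
i=4: S_4 = -1.95 * (-1.3)^4 ≈ -5.57
i=5: S_5 = -1.95 * (-1.3)^5 ≈ 7.24
The first 6 terms are: [-1.95, 2.54, -3.3, 4.28, -5.57, 7.24]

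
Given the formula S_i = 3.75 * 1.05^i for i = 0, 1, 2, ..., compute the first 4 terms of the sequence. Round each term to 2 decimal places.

This is a geometric sequence.
i=0: S_0 = 3.75 * 1.05^0 = 3.75
i=1: S_1 = 3.75 * 1.05^1 ≈ 3.94
i=2: S_2 = 3.75 * 1.05^2 ≈ 4.13
i=3: S_3 = 3.75 * 1.05^3 ≈ 4.34
The first 4 terms are: [3.75, 3.94, 4.13, 4.34]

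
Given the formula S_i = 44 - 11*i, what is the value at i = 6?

S_6 = 44 + -11*6 = 44 + -66 = -22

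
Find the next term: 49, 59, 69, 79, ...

Differences: 59 - 49 = 10
This is an arithmetic sequence with common difference d = 10.
Next term = 79 + 10 = 89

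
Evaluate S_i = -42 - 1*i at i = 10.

S_10 = -42 + -1*10 = -42 + -10 = -52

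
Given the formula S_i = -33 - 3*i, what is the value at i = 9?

S_9 = -33 + -3*9 = -33 + -27 = -60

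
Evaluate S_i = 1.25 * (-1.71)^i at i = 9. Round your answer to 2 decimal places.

S_9 = 1.25 * (-1.71)^9 ≈ 1.25 * -125.0158 ≈ -156.27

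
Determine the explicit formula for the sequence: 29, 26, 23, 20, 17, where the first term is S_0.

Check differences: 26 - 29 = -3
23 - 26 = -3
Common difference d = -3.
First term a = 29.
Formula: S_i = 29 - 3*i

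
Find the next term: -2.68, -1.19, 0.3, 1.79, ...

Differences: -1.19 - -2.68 = 1.49
This is an arithmetic sequence with common difference d = 1.49.
Next term = 1.79 + 1.49 = 3.28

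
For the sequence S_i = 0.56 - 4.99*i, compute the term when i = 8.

S_8 = 0.56 + -4.99*8 = 0.56 + -39.92 = -39.36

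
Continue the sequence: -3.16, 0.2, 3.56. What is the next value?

Differences: 0.2 - -3.16 = 3.36
This is an arithmetic sequence with common difference d = 3.36.
Next term = 3.56 + 3.36 = 6.92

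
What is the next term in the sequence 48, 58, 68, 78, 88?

Differences: 58 - 48 = 10
This is an arithmetic sequence with common difference d = 10.
Next term = 88 + 10 = 98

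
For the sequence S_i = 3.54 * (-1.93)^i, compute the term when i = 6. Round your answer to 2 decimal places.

S_6 = 3.54 * (-1.93)^6 ≈ 3.54 * 51.6825 ≈ 182.96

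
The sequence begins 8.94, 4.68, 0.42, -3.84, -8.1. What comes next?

Differences: 4.68 - 8.94 = -4.26
This is an arithmetic sequence with common difference d = -4.26.
Next term = -8.1 + -4.26 = -12.36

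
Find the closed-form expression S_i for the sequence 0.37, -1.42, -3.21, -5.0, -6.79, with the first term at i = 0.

Check differences: -1.42 - 0.37 = -1.79
-3.21 - -1.42 = -1.79
Common difference d = -1.79.
First term a = 0.37.
Formula: S_i = 0.37 - 1.79*i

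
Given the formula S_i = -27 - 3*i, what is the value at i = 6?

S_6 = -27 + -3*6 = -27 + -18 = -45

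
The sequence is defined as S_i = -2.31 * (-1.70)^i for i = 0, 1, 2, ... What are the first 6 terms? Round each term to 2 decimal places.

This is a geometric sequence.
i=0: S_0 = -2.31 * (-1.7)^0 = -2.31
i=1: S_1 = -2.31 * (-1.7)^1 ≈ 3.93
i=2: S_2 = -2.31 * (-1.7)^2 ≈ -6.68
i=3: S_3 = -2.31 * (-1.7)^3 ≈ 11.35
i=4: S_4 = -2.31 * (-1.7)^4 ≈ -19.29
i=5: S_5 = -2.31 * (-1.7)^5 ≈ 32.8
The first 6 terms are: [-2.31, 3.93, -6.68, 11.35, -19.29, 32.8]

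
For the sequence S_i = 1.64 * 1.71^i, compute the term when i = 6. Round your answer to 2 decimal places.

S_6 = 1.64 * 1.71^6 ≈ 1.64 * 25.0021 ≈ 41.0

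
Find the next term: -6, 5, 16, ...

Differences: 5 - -6 = 11
This is an arithmetic sequence with common difference d = 11.
Next term = 16 + 11 = 27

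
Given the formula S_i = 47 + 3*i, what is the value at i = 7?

S_7 = 47 + 3*7 = 47 + 21 = 68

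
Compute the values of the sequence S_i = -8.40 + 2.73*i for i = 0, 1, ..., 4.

This is an arithmetic sequence.
i=0: S_0 = -8.4 + 2.73*0 = -8.4
i=1: S_1 = -8.4 + 2.73*1 = -5.67
i=2: S_2 = -8.4 + 2.73*2 = -2.94
i=3: S_3 = -8.4 + 2.73*3 = -0.21
i=4: S_4 = -8.4 + 2.73*4 = 2.52
The first 5 terms are: [-8.4, -5.67, -2.94, -0.21, 2.52]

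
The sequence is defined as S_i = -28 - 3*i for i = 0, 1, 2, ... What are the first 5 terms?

This is an arithmetic sequence.
i=0: S_0 = -28 + -3*0 = -28
i=1: S_1 = -28 + -3*1 = -31
i=2: S_2 = -28 + -3*2 = -34
i=3: S_3 = -28 + -3*3 = -37
i=4: S_4 = -28 + -3*4 = -40
The first 5 terms are: [-28, -31, -34, -37, -40]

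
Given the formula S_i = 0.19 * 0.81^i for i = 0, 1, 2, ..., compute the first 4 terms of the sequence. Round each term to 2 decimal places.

This is a geometric sequence.
i=0: S_0 = 0.19 * 0.81^0 = 0.19
i=1: S_1 = 0.19 * 0.81^1 ≈ 0.15
i=2: S_2 = 0.19 * 0.81^2 ≈ 0.12
i=3: S_3 = 0.19 * 0.81^3 ≈ 0.1
The first 4 terms are: [0.19, 0.15, 0.12, 0.1]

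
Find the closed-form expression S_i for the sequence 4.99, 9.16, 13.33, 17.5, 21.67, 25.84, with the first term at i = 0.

Check differences: 9.16 - 4.99 = 4.17
13.33 - 9.16 = 4.17
Common difference d = 4.17.
First term a = 4.99.
Formula: S_i = 4.99 + 4.17*i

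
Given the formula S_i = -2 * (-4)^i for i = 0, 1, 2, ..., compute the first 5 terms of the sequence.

This is a geometric sequence.
i=0: S_0 = -2 * (-4)^0 = -2
i=1: S_1 = -2 * (-4)^1 = 8
i=2: S_2 = -2 * (-4)^2 = -32
i=3: S_3 = -2 * (-4)^3 = 128
i=4: S_4 = -2 * (-4)^4 = -512
The first 5 terms are: [-2, 8, -32, 128, -512]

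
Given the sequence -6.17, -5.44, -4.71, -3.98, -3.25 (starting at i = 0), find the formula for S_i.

Check differences: -5.44 - -6.17 = 0.73
-4.71 - -5.44 = 0.73
Common difference d = 0.73.
First term a = -6.17.
Formula: S_i = -6.17 + 0.73*i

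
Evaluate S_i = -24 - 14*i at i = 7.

S_7 = -24 + -14*7 = -24 + -98 = -122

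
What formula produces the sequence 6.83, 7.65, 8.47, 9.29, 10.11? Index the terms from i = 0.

Check differences: 7.65 - 6.83 = 0.82
8.47 - 7.65 = 0.82
Common difference d = 0.82.
First term a = 6.83.
Formula: S_i = 6.83 + 0.82*i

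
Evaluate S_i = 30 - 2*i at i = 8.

S_8 = 30 + -2*8 = 30 + -16 = 14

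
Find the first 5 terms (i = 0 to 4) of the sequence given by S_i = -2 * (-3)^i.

This is a geometric sequence.
i=0: S_0 = -2 * (-3)^0 = -2
i=1: S_1 = -2 * (-3)^1 = 6
i=2: S_2 = -2 * (-3)^2 = -18
i=3: S_3 = -2 * (-3)^3 = 54
i=4: S_4 = -2 * (-3)^4 = -162
The first 5 terms are: [-2, 6, -18, 54, -162]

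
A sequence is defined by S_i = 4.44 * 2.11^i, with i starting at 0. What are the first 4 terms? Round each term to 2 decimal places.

This is a geometric sequence.
i=0: S_0 = 4.44 * 2.11^0 = 4.44
i=1: S_1 = 4.44 * 2.11^1 ≈ 9.37
i=2: S_2 = 4.44 * 2.11^2 ≈ 19.77
i=3: S_3 = 4.44 * 2.11^3 ≈ 41.71
The first 4 terms are: [4.44, 9.37, 19.77, 41.71]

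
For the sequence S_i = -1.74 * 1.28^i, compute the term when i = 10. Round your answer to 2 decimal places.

S_10 = -1.74 * 1.28^10 ≈ -1.74 * 11.8059 ≈ -20.54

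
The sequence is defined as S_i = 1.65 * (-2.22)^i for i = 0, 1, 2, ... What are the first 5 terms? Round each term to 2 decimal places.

This is a geometric sequence.
i=0: S_0 = 1.65 * (-2.22)^0 = 1.65
i=1: S_1 = 1.65 * (-2.22)^1 ≈ -3.66
i=2: S_2 = 1.65 * (-2.22)^2 ≈ 8.13
i=3: S_3 = 1.65 * (-2.22)^3 ≈ -18.05
i=4: S_4 = 1.65 * (-2.22)^4 ≈ 40.08
The first 5 terms are: [1.65, -3.66, 8.13, -18.05, 40.08]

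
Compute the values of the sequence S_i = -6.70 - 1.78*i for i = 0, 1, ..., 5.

This is an arithmetic sequence.
i=0: S_0 = -6.7 + -1.78*0 = -6.7
i=1: S_1 = -6.7 + -1.78*1 = -8.48
i=2: S_2 = -6.7 + -1.78*2 = -10.26
i=3: S_3 = -6.7 + -1.78*3 = -12.04
i=4: S_4 = -6.7 + -1.78*4 = -13.82
i=5: S_5 = -6.7 + -1.78*5 = -15.6
The first 6 terms are: [-6.7, -8.48, -10.26, -12.04, -13.82, -15.6]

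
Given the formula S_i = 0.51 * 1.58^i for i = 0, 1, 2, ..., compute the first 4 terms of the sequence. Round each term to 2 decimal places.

This is a geometric sequence.
i=0: S_0 = 0.51 * 1.58^0 = 0.51
i=1: S_1 = 0.51 * 1.58^1 ≈ 0.81
i=2: S_2 = 0.51 * 1.58^2 ≈ 1.27
i=3: S_3 = 0.51 * 1.58^3 ≈ 2.01
The first 4 terms are: [0.51, 0.81, 1.27, 2.01]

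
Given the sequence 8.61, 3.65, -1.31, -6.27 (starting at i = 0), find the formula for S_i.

Check differences: 3.65 - 8.61 = -4.96
-1.31 - 3.65 = -4.96
Common difference d = -4.96.
First term a = 8.61.
Formula: S_i = 8.61 - 4.96*i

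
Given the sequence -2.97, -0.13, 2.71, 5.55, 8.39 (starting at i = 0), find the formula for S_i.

Check differences: -0.13 - -2.97 = 2.84
2.71 - -0.13 = 2.84
Common difference d = 2.84.
First term a = -2.97.
Formula: S_i = -2.97 + 2.84*i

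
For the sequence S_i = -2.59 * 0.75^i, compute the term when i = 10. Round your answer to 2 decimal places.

S_10 = -2.59 * 0.75^10 ≈ -2.59 * 0.0563 ≈ -0.15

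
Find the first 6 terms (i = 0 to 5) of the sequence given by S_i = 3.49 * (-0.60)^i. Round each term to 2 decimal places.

This is a geometric sequence.
i=0: S_0 = 3.49 * (-0.6)^0 = 3.49
i=1: S_1 = 3.49 * (-0.6)^1 ≈ -2.09
i=2: S_2 = 3.49 * (-0.6)^2 ≈ 1.26
i=3: S_3 = 3.49 * (-0.6)^3 ≈ -0.75
i=4: S_4 = 3.49 * (-0.6)^4 ≈ 0.45
i=5: S_5 = 3.49 * (-0.6)^5 ≈ -0.27
The first 6 terms are: [3.49, -2.09, 1.26, -0.75, 0.45, -0.27]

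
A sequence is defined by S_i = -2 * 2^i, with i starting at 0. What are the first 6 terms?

This is a geometric sequence.
i=0: S_0 = -2 * 2^0 = -2
i=1: S_1 = -2 * 2^1 = -4
i=2: S_2 = -2 * 2^2 = -8
i=3: S_3 = -2 * 2^3 = -16
i=4: S_4 = -2 * 2^4 = -32
i=5: S_5 = -2 * 2^5 = -64
The first 6 terms are: [-2, -4, -8, -16, -32, -64]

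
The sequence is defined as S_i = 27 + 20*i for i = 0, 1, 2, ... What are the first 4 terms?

This is an arithmetic sequence.
i=0: S_0 = 27 + 20*0 = 27
i=1: S_1 = 27 + 20*1 = 47
i=2: S_2 = 27 + 20*2 = 67
i=3: S_3 = 27 + 20*3 = 87
The first 4 terms are: [27, 47, 67, 87]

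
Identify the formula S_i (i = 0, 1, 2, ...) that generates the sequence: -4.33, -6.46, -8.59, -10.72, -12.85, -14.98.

Check differences: -6.46 - -4.33 = -2.13
-8.59 - -6.46 = -2.13
Common difference d = -2.13.
First term a = -4.33.
Formula: S_i = -4.33 - 2.13*i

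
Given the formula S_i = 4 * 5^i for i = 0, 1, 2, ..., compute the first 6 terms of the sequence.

This is a geometric sequence.
i=0: S_0 = 4 * 5^0 = 4
i=1: S_1 = 4 * 5^1 = 20
i=2: S_2 = 4 * 5^2 = 100
i=3: S_3 = 4 * 5^3 = 500
i=4: S_4 = 4 * 5^4 = 2500
i=5: S_5 = 4 * 5^5 = 12500
The first 6 terms are: [4, 20, 100, 500, 2500, 12500]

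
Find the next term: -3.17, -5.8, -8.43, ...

Differences: -5.8 - -3.17 = -2.63
This is an arithmetic sequence with common difference d = -2.63.
Next term = -8.43 + -2.63 = -11.06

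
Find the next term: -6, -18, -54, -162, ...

Ratios: -18 / -6 = 3.0
This is a geometric sequence with common ratio r = 3.
Next term = -162 * 3 = -486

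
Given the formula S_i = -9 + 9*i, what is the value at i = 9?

S_9 = -9 + 9*9 = -9 + 81 = 72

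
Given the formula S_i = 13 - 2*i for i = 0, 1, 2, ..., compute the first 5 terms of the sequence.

This is an arithmetic sequence.
i=0: S_0 = 13 + -2*0 = 13
i=1: S_1 = 13 + -2*1 = 11
i=2: S_2 = 13 + -2*2 = 9
i=3: S_3 = 13 + -2*3 = 7
i=4: S_4 = 13 + -2*4 = 5
The first 5 terms are: [13, 11, 9, 7, 5]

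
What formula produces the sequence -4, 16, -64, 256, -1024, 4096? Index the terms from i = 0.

Check ratios: 16 / -4 = -4.0
Common ratio r = -4.
First term a = -4.
Formula: S_i = -4 * (-4)^i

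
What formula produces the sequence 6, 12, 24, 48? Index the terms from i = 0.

Check ratios: 12 / 6 = 2.0
Common ratio r = 2.
First term a = 6.
Formula: S_i = 6 * 2^i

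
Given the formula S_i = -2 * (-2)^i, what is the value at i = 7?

S_7 = -2 * (-2)^7 = -2 * -128 = 256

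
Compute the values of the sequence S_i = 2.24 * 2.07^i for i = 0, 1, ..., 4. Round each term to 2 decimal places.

This is a geometric sequence.
i=0: S_0 = 2.24 * 2.07^0 = 2.24
i=1: S_1 = 2.24 * 2.07^1 ≈ 4.64
i=2: S_2 = 2.24 * 2.07^2 ≈ 9.6
i=3: S_3 = 2.24 * 2.07^3 ≈ 19.87
i=4: S_4 = 2.24 * 2.07^4 ≈ 41.13
The first 5 terms are: [2.24, 4.64, 9.6, 19.87, 41.13]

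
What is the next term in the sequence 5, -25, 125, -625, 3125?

Ratios: -25 / 5 = -5.0
This is a geometric sequence with common ratio r = -5.
Next term = 3125 * -5 = -15625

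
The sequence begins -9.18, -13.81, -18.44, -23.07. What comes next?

Differences: -13.81 - -9.18 = -4.63
This is an arithmetic sequence with common difference d = -4.63.
Next term = -23.07 + -4.63 = -27.7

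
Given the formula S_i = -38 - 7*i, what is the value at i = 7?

S_7 = -38 + -7*7 = -38 + -49 = -87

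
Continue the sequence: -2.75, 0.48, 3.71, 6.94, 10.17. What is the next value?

Differences: 0.48 - -2.75 = 3.23
This is an arithmetic sequence with common difference d = 3.23.
Next term = 10.17 + 3.23 = 13.4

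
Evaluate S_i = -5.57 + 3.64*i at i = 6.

S_6 = -5.57 + 3.64*6 = -5.57 + 21.84 = 16.27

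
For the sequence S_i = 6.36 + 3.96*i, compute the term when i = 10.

S_10 = 6.36 + 3.96*10 = 6.36 + 39.6 = 45.96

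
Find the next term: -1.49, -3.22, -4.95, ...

Differences: -3.22 - -1.49 = -1.73
This is an arithmetic sequence with common difference d = -1.73.
Next term = -4.95 + -1.73 = -6.68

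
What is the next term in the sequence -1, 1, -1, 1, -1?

Ratios: 1 / -1 = -1.0
This is a geometric sequence with common ratio r = -1.
Next term = -1 * -1 = 1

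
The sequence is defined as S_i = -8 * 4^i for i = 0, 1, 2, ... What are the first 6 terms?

This is a geometric sequence.
i=0: S_0 = -8 * 4^0 = -8
i=1: S_1 = -8 * 4^1 = -32
i=2: S_2 = -8 * 4^2 = -128
i=3: S_3 = -8 * 4^3 = -512
i=4: S_4 = -8 * 4^4 = -2048
i=5: S_5 = -8 * 4^5 = -8192
The first 6 terms are: [-8, -32, -128, -512, -2048, -8192]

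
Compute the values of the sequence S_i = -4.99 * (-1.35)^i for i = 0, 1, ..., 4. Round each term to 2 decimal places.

This is a geometric sequence.
i=0: S_0 = -4.99 * (-1.35)^0 = -4.99
i=1: S_1 = -4.99 * (-1.35)^1 ≈ 6.74
i=2: S_2 = -4.99 * (-1.35)^2 ≈ -9.09
i=3: S_3 = -4.99 * (-1.35)^3 ≈ 12.28
i=4: S_4 = -4.99 * (-1.35)^4 ≈ -16.57
The first 5 terms are: [-4.99, 6.74, -9.09, 12.28, -16.57]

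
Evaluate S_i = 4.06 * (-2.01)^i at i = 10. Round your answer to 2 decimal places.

S_10 = 4.06 * (-2.01)^10 ≈ 4.06 * 1076.3675 ≈ 4370.05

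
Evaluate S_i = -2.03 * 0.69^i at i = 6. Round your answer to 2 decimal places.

S_6 = -2.03 * 0.69^6 ≈ -2.03 * 0.1079 ≈ -0.22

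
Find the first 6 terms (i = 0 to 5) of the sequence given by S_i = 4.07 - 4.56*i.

This is an arithmetic sequence.
i=0: S_0 = 4.07 + -4.56*0 = 4.07
i=1: S_1 = 4.07 + -4.56*1 = -0.49
i=2: S_2 = 4.07 + -4.56*2 = -5.05
i=3: S_3 = 4.07 + -4.56*3 = -9.61
i=4: S_4 = 4.07 + -4.56*4 = -14.17
i=5: S_5 = 4.07 + -4.56*5 = -18.73
The first 6 terms are: [4.07, -0.49, -5.05, -9.61, -14.17, -18.73]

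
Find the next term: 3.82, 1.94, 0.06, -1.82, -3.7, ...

Differences: 1.94 - 3.82 = -1.88
This is an arithmetic sequence with common difference d = -1.88.
Next term = -3.7 + -1.88 = -5.58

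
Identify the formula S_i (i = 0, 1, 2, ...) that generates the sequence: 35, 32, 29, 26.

Check differences: 32 - 35 = -3
29 - 32 = -3
Common difference d = -3.
First term a = 35.
Formula: S_i = 35 - 3*i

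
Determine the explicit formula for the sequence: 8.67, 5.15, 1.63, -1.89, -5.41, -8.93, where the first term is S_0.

Check differences: 5.15 - 8.67 = -3.52
1.63 - 5.15 = -3.52
Common difference d = -3.52.
First term a = 8.67.
Formula: S_i = 8.67 - 3.52*i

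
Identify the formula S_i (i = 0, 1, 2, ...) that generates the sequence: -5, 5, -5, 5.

Check ratios: 5 / -5 = -1.0
Common ratio r = -1.
First term a = -5.
Formula: S_i = -5 * (-1)^i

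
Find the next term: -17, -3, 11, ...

Differences: -3 - -17 = 14
This is an arithmetic sequence with common difference d = 14.
Next term = 11 + 14 = 25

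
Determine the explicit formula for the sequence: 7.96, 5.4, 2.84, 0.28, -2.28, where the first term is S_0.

Check differences: 5.4 - 7.96 = -2.56
2.84 - 5.4 = -2.56
Common difference d = -2.56.
First term a = 7.96.
Formula: S_i = 7.96 - 2.56*i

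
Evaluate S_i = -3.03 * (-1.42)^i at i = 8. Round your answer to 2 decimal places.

S_8 = -3.03 * (-1.42)^8 ≈ -3.03 * 16.5313 ≈ -50.09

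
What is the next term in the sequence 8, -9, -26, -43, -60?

Differences: -9 - 8 = -17
This is an arithmetic sequence with common difference d = -17.
Next term = -60 + -17 = -77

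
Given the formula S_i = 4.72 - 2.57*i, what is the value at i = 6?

S_6 = 4.72 + -2.57*6 = 4.72 + -15.42 = -10.7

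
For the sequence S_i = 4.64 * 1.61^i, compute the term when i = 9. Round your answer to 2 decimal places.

S_9 = 4.64 * 1.61^9 ≈ 4.64 * 72.683 ≈ 337.25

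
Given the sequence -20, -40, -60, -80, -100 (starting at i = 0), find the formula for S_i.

Check differences: -40 - -20 = -20
-60 - -40 = -20
Common difference d = -20.
First term a = -20.
Formula: S_i = -20 - 20*i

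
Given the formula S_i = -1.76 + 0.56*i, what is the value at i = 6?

S_6 = -1.76 + 0.56*6 = -1.76 + 3.36 = 1.6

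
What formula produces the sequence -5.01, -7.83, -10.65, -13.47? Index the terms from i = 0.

Check differences: -7.83 - -5.01 = -2.82
-10.65 - -7.83 = -2.82
Common difference d = -2.82.
First term a = -5.01.
Formula: S_i = -5.01 - 2.82*i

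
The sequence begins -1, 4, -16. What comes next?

Ratios: 4 / -1 = -4.0
This is a geometric sequence with common ratio r = -4.
Next term = -16 * -4 = 64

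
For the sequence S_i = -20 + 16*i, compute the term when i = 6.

S_6 = -20 + 16*6 = -20 + 96 = 76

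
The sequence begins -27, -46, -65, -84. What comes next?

Differences: -46 - -27 = -19
This is an arithmetic sequence with common difference d = -19.
Next term = -84 + -19 = -103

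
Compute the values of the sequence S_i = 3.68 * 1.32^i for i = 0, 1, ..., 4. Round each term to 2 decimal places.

This is a geometric sequence.
i=0: S_0 = 3.68 * 1.32^0 = 3.68
i=1: S_1 = 3.68 * 1.32^1 ≈ 4.86
i=2: S_2 = 3.68 * 1.32^2 ≈ 6.41
i=3: S_3 = 3.68 * 1.32^3 ≈ 8.46
i=4: S_4 = 3.68 * 1.32^4 ≈ 11.17
The first 5 terms are: [3.68, 4.86, 6.41, 8.46, 11.17]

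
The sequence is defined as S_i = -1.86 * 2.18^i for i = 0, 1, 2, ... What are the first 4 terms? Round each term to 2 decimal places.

This is a geometric sequence.
i=0: S_0 = -1.86 * 2.18^0 = -1.86
i=1: S_1 = -1.86 * 2.18^1 ≈ -4.05
i=2: S_2 = -1.86 * 2.18^2 ≈ -8.84
i=3: S_3 = -1.86 * 2.18^3 ≈ -19.27
The first 4 terms are: [-1.86, -4.05, -8.84, -19.27]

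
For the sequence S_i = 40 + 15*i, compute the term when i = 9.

S_9 = 40 + 15*9 = 40 + 135 = 175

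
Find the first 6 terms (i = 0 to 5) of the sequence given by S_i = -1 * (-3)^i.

This is a geometric sequence.
i=0: S_0 = -1 * (-3)^0 = -1
i=1: S_1 = -1 * (-3)^1 = 3
i=2: S_2 = -1 * (-3)^2 = -9
i=3: S_3 = -1 * (-3)^3 = 27
i=4: S_4 = -1 * (-3)^4 = -81
i=5: S_5 = -1 * (-3)^5 = 243
The first 6 terms are: [-1, 3, -9, 27, -81, 243]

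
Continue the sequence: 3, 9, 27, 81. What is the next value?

Ratios: 9 / 3 = 3.0
This is a geometric sequence with common ratio r = 3.
Next term = 81 * 3 = 243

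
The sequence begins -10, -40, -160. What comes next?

Ratios: -40 / -10 = 4.0
This is a geometric sequence with common ratio r = 4.
Next term = -160 * 4 = -640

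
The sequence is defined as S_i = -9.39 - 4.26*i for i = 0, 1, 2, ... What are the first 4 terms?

This is an arithmetic sequence.
i=0: S_0 = -9.39 + -4.26*0 = -9.39
i=1: S_1 = -9.39 + -4.26*1 = -13.65
i=2: S_2 = -9.39 + -4.26*2 = -17.91
i=3: S_3 = -9.39 + -4.26*3 = -22.17
The first 4 terms are: [-9.39, -13.65, -17.91, -22.17]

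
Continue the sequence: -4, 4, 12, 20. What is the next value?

Differences: 4 - -4 = 8
This is an arithmetic sequence with common difference d = 8.
Next term = 20 + 8 = 28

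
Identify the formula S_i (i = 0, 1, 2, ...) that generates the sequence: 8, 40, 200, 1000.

Check ratios: 40 / 8 = 5.0
Common ratio r = 5.
First term a = 8.
Formula: S_i = 8 * 5^i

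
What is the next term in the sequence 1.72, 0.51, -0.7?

Differences: 0.51 - 1.72 = -1.21
This is an arithmetic sequence with common difference d = -1.21.
Next term = -0.7 + -1.21 = -1.91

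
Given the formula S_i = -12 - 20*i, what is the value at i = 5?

S_5 = -12 + -20*5 = -12 + -100 = -112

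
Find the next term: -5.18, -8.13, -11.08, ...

Differences: -8.13 - -5.18 = -2.95
This is an arithmetic sequence with common difference d = -2.95.
Next term = -11.08 + -2.95 = -14.03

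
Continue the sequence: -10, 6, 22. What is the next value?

Differences: 6 - -10 = 16
This is an arithmetic sequence with common difference d = 16.
Next term = 22 + 16 = 38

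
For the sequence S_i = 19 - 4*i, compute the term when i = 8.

S_8 = 19 + -4*8 = 19 + -32 = -13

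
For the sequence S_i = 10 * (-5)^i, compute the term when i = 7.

S_7 = 10 * (-5)^7 = 10 * -78125 = -781250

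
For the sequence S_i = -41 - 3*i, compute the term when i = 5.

S_5 = -41 + -3*5 = -41 + -15 = -56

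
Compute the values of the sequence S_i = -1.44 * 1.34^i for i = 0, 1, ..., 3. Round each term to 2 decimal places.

This is a geometric sequence.
i=0: S_0 = -1.44 * 1.34^0 = -1.44
i=1: S_1 = -1.44 * 1.34^1 ≈ -1.93
i=2: S_2 = -1.44 * 1.34^2 ≈ -2.59
i=3: S_3 = -1.44 * 1.34^3 ≈ -3.46
The first 4 terms are: [-1.44, -1.93, -2.59, -3.46]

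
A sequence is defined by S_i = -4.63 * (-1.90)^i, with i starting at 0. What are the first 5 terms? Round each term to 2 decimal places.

This is a geometric sequence.
i=0: S_0 = -4.63 * (-1.9)^0 = -4.63
i=1: S_1 = -4.63 * (-1.9)^1 ≈ 8.8
i=2: S_2 = -4.63 * (-1.9)^2 ≈ -16.71
i=3: S_3 = -4.63 * (-1.9)^3 ≈ 31.76
i=4: S_4 = -4.63 * (-1.9)^4 ≈ -60.34
The first 5 terms are: [-4.63, 8.8, -16.71, 31.76, -60.34]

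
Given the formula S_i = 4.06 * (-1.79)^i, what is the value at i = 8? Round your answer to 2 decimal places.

S_8 = 4.06 * (-1.79)^8 ≈ 4.06 * 105.396 ≈ 427.91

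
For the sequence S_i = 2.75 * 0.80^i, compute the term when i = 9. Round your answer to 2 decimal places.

S_9 = 2.75 * 0.8^9 ≈ 2.75 * 0.1342 ≈ 0.37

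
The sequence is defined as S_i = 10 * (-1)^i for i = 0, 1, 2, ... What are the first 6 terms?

This is a geometric sequence.
i=0: S_0 = 10 * (-1)^0 = 10
i=1: S_1 = 10 * (-1)^1 = -10
i=2: S_2 = 10 * (-1)^2 = 10
i=3: S_3 = 10 * (-1)^3 = -10
i=4: S_4 = 10 * (-1)^4 = 10
i=5: S_5 = 10 * (-1)^5 = -10
The first 6 terms are: [10, -10, 10, -10, 10, -10]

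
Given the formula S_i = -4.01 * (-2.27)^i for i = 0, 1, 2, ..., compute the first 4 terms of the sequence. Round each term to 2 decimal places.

This is a geometric sequence.
i=0: S_0 = -4.01 * (-2.27)^0 = -4.01
i=1: S_1 = -4.01 * (-2.27)^1 ≈ 9.1
i=2: S_2 = -4.01 * (-2.27)^2 ≈ -20.66
i=3: S_3 = -4.01 * (-2.27)^3 ≈ 46.91
The first 4 terms are: [-4.01, 9.1, -20.66, 46.91]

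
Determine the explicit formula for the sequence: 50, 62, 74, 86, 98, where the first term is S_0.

Check differences: 62 - 50 = 12
74 - 62 = 12
Common difference d = 12.
First term a = 50.
Formula: S_i = 50 + 12*i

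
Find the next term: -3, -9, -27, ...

Ratios: -9 / -3 = 3.0
This is a geometric sequence with common ratio r = 3.
Next term = -27 * 3 = -81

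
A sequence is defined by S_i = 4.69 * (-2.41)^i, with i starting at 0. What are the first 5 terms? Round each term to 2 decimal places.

This is a geometric sequence.
i=0: S_0 = 4.69 * (-2.41)^0 = 4.69
i=1: S_1 = 4.69 * (-2.41)^1 ≈ -11.3
i=2: S_2 = 4.69 * (-2.41)^2 ≈ 27.24
i=3: S_3 = 4.69 * (-2.41)^3 ≈ -65.65
i=4: S_4 = 4.69 * (-2.41)^4 ≈ 158.21
The first 5 terms are: [4.69, -11.3, 27.24, -65.65, 158.21]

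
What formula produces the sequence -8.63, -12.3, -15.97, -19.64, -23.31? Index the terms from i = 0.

Check differences: -12.3 - -8.63 = -3.67
-15.97 - -12.3 = -3.67
Common difference d = -3.67.
First term a = -8.63.
Formula: S_i = -8.63 - 3.67*i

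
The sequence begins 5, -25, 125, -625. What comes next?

Ratios: -25 / 5 = -5.0
This is a geometric sequence with common ratio r = -5.
Next term = -625 * -5 = 3125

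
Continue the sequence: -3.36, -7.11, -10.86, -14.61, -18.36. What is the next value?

Differences: -7.11 - -3.36 = -3.75
This is an arithmetic sequence with common difference d = -3.75.
Next term = -18.36 + -3.75 = -22.11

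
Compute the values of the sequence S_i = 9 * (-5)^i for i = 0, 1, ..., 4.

This is a geometric sequence.
i=0: S_0 = 9 * (-5)^0 = 9
i=1: S_1 = 9 * (-5)^1 = -45
i=2: S_2 = 9 * (-5)^2 = 225
i=3: S_3 = 9 * (-5)^3 = -1125
i=4: S_4 = 9 * (-5)^4 = 5625
The first 5 terms are: [9, -45, 225, -1125, 5625]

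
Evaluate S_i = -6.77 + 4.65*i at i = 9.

S_9 = -6.77 + 4.65*9 = -6.77 + 41.85 = 35.08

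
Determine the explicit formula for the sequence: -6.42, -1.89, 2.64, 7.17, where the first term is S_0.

Check differences: -1.89 - -6.42 = 4.53
2.64 - -1.89 = 4.53
Common difference d = 4.53.
First term a = -6.42.
Formula: S_i = -6.42 + 4.53*i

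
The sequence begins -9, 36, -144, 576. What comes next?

Ratios: 36 / -9 = -4.0
This is a geometric sequence with common ratio r = -4.
Next term = 576 * -4 = -2304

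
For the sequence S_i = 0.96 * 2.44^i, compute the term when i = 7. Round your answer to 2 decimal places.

S_7 = 0.96 * 2.44^7 ≈ 0.96 * 514.907 ≈ 494.31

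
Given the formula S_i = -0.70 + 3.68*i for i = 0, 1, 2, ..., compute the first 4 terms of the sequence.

This is an arithmetic sequence.
i=0: S_0 = -0.7 + 3.68*0 = -0.7
i=1: S_1 = -0.7 + 3.68*1 = 2.98
i=2: S_2 = -0.7 + 3.68*2 = 6.66
i=3: S_3 = -0.7 + 3.68*3 = 10.34
The first 4 terms are: [-0.7, 2.98, 6.66, 10.34]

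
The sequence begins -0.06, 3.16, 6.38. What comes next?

Differences: 3.16 - -0.06 = 3.22
This is an arithmetic sequence with common difference d = 3.22.
Next term = 6.38 + 3.22 = 9.6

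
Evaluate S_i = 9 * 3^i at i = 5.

S_5 = 9 * 3^5 = 9 * 243 = 2187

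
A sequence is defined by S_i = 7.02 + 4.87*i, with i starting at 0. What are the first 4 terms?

This is an arithmetic sequence.
i=0: S_0 = 7.02 + 4.87*0 = 7.02
i=1: S_1 = 7.02 + 4.87*1 = 11.89
i=2: S_2 = 7.02 + 4.87*2 = 16.76
i=3: S_3 = 7.02 + 4.87*3 = 21.63
The first 4 terms are: [7.02, 11.89, 16.76, 21.63]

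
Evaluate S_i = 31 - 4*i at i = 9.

S_9 = 31 + -4*9 = 31 + -36 = -5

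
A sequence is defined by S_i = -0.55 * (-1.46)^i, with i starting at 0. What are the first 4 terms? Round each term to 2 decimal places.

This is a geometric sequence.
i=0: S_0 = -0.55 * (-1.46)^0 = -0.55
i=1: S_1 = -0.55 * (-1.46)^1 ≈ 0.8
i=2: S_2 = -0.55 * (-1.46)^2 ≈ -1.17
i=3: S_3 = -0.55 * (-1.46)^3 ≈ 1.71
The first 4 terms are: [-0.55, 0.8, -1.17, 1.71]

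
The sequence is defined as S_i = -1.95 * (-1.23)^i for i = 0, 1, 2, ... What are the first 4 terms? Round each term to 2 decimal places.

This is a geometric sequence.
i=0: S_0 = -1.95 * (-1.23)^0 = -1.95
i=1: S_1 = -1.95 * (-1.23)^1 ≈ 2.4
i=2: S_2 = -1.95 * (-1.23)^2 ≈ -2.95
i=3: S_3 = -1.95 * (-1.23)^3 ≈ 3.63
The first 4 terms are: [-1.95, 2.4, -2.95, 3.63]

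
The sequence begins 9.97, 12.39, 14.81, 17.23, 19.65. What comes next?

Differences: 12.39 - 9.97 = 2.42
This is an arithmetic sequence with common difference d = 2.42.
Next term = 19.65 + 2.42 = 22.07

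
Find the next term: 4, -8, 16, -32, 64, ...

Ratios: -8 / 4 = -2.0
This is a geometric sequence with common ratio r = -2.
Next term = 64 * -2 = -128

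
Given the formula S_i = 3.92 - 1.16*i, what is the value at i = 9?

S_9 = 3.92 + -1.16*9 = 3.92 + -10.44 = -6.52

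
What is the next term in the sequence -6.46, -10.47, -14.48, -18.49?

Differences: -10.47 - -6.46 = -4.01
This is an arithmetic sequence with common difference d = -4.01.
Next term = -18.49 + -4.01 = -22.5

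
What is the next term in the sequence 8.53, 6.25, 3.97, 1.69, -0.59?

Differences: 6.25 - 8.53 = -2.28
This is an arithmetic sequence with common difference d = -2.28.
Next term = -0.59 + -2.28 = -2.87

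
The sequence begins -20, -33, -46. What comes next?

Differences: -33 - -20 = -13
This is an arithmetic sequence with common difference d = -13.
Next term = -46 + -13 = -59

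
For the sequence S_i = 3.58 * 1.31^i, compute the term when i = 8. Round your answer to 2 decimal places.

S_8 = 3.58 * 1.31^8 ≈ 3.58 * 8.673 ≈ 31.05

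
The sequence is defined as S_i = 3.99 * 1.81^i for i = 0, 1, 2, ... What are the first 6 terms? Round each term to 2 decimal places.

This is a geometric sequence.
i=0: S_0 = 3.99 * 1.81^0 = 3.99
i=1: S_1 = 3.99 * 1.81^1 ≈ 7.22
i=2: S_2 = 3.99 * 1.81^2 ≈ 13.07
i=3: S_3 = 3.99 * 1.81^3 ≈ 23.66
i=4: S_4 = 3.99 * 1.81^4 ≈ 42.82
i=5: S_5 = 3.99 * 1.81^5 ≈ 77.51
The first 6 terms are: [3.99, 7.22, 13.07, 23.66, 42.82, 77.51]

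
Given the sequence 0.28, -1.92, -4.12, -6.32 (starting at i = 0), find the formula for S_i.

Check differences: -1.92 - 0.28 = -2.2
-4.12 - -1.92 = -2.2
Common difference d = -2.2.
First term a = 0.28.
Formula: S_i = 0.28 - 2.20*i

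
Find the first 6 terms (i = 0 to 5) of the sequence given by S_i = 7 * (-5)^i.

This is a geometric sequence.
i=0: S_0 = 7 * (-5)^0 = 7
i=1: S_1 = 7 * (-5)^1 = -35
i=2: S_2 = 7 * (-5)^2 = 175
i=3: S_3 = 7 * (-5)^3 = -875
i=4: S_4 = 7 * (-5)^4 = 4375
i=5: S_5 = 7 * (-5)^5 = -21875
The first 6 terms are: [7, -35, 175, -875, 4375, -21875]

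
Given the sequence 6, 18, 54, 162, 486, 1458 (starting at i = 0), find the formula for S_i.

Check ratios: 18 / 6 = 3.0
Common ratio r = 3.
First term a = 6.
Formula: S_i = 6 * 3^i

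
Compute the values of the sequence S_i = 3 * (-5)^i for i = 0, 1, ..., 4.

This is a geometric sequence.
i=0: S_0 = 3 * (-5)^0 = 3
i=1: S_1 = 3 * (-5)^1 = -15
i=2: S_2 = 3 * (-5)^2 = 75
i=3: S_3 = 3 * (-5)^3 = -375
i=4: S_4 = 3 * (-5)^4 = 1875
The first 5 terms are: [3, -15, 75, -375, 1875]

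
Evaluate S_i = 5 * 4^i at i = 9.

S_9 = 5 * 4^9 = 5 * 262144 = 1310720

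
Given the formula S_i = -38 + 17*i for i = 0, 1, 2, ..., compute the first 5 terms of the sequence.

This is an arithmetic sequence.
i=0: S_0 = -38 + 17*0 = -38
i=1: S_1 = -38 + 17*1 = -21
i=2: S_2 = -38 + 17*2 = -4
i=3: S_3 = -38 + 17*3 = 13
i=4: S_4 = -38 + 17*4 = 30
The first 5 terms are: [-38, -21, -4, 13, 30]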